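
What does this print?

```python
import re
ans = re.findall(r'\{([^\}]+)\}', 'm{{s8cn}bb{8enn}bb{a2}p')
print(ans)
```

['{s8cn', '8enn', 'a2']

Matches: at [1:8] match '{{s8cn}', group 1 = '{s8cn'; at [10:16] match '{8enn}', group 1 = '8enn'; at [18:22] match '{a2}', group 1 = 'a2'.
`findall` collects group 1 from each match (3 total).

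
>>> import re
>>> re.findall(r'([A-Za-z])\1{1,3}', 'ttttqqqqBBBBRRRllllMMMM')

['t', 'q', 'B', 'R', 'l', 'M']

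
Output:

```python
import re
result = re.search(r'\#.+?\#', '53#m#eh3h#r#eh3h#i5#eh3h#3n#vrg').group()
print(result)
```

#m#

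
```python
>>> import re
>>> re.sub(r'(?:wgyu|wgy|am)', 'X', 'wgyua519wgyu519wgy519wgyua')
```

'Xa519X519X519Xa'

`|` is ordered: at each position the engine commits to the first alternative that works.
Each match is replaced by 'X'.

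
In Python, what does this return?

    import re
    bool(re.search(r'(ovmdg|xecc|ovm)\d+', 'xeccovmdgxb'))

`search` walks the string left to right and returns the first match it finds.
Here nothing in the string fits, so the call returns None, and `bool(None)` is False.

False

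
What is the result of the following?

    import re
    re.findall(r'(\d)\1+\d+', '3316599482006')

['3']

The backreference `\1` re-matches whatever the first group consumed, character for character.
Walking the string: at [0:13] match '3316599482006', group 1 = '3'.
With a single group, `findall` returns only what that group captured — 1 item.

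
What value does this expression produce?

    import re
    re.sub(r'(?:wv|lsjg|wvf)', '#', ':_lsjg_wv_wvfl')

':_#_#_#fl'

Alternation tries branches left to right and keeps the first one that lets the overall match succeed at that position.
Matches: at [2:6] → 'lsjg'; at [7:9] → 'wv'; at [10:12] → 'wv'.
Each match is replaced by '#'.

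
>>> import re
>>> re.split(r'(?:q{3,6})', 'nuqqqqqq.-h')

['nu', '.-h']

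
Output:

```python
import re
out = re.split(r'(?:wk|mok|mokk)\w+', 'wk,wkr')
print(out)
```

['wk,', '']

Each match becomes a cut point; 2 segments remain.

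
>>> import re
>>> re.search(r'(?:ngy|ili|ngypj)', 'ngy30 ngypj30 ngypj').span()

(0, 3)

`re.search` tries every starting position until one works.
The match spans [0:3] → 'ngy'.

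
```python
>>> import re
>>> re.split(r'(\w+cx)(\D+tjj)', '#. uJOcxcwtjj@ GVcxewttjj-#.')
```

The pattern matches one or more of a word character, then the literal 'cx' (captured); then one or more of a non-digit, then the literal 'tjj' (captured).
Matches to split on: at [3:25] → 'uJOcxcwtjj@ GVcxewttjj'.
`re.split` interleaves the captured-group text with the surrounding fragments.

['#. ', 'uJOcx', 'cwtjj@ GVcxewttjj', '-#.']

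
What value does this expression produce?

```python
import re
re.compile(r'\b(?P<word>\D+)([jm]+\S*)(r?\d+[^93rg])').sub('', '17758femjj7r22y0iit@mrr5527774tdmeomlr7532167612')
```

'17758femjj7r22y0iit'

The pattern matches a word boundary (`\b`, zero-width); then one or more of a non-digit (captured as 'word'); then one or more of one of [jm], then zero or more of a non-whitespace character (captured); then optionally the literal 'r', then one or more of a digit, then any character except [93rg] (captured).
Matches: at [19:48] → '@mrr5527774tdmeomlr7532167612'.
Each match is replaced by ''.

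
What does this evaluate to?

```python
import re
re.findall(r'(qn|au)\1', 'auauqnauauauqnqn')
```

The backreference `\1` re-matches whatever the first group consumed, character for character.
Walking the string: at [0:4] match 'auau', group 1 = 'au'; at [6:10] match 'auau', group 1 = 'au'; at [12:16] match 'qnqn', group 1 = 'qn'.
Because there's exactly one group, `findall` drops the full match and keeps group 1 from each hit.

['au', 'au', 'qn']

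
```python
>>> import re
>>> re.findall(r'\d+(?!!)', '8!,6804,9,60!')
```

['6804', '9', '6']

The negative lookaround is zero-width — it rules out positions where the adjacent text would match, without consuming anything.
Walking the string: at [3:7] → '6804'; at [8:9] → '9'; at [10:11] → '6'.
No capturing groups, so `findall` returns the 3 full match strings.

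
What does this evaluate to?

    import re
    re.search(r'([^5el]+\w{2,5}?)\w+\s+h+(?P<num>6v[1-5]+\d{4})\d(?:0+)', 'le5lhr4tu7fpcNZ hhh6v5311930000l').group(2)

'6v53119300'

This matches one or more of any character except [5el], then 2 to 5 of a word character (lazy) (captured); then one or more of a word character, then one or more of whitespace, then one or more of the literal 'h'; then the literal '6v', then one or more of a character in [1-5], then exactly 4 of a digit (captured as 'num'); then a digit; then one or more of a literal '0' (non-capturing group).
Unlike `match`, `search` isn't anchored — it looks for the pattern anywhere in the string.
The match spans [4:31] → 'hr4tu7fpcNZ hhh6v5311930000'.
Captured: group 1 = 'hr4tu7fpcN', group 2 = '6v53119300'.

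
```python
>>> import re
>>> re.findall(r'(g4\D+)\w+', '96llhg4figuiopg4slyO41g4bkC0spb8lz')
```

The pattern matches the literal 'g4', then one or more of a non-digit (captured); then one or more of a word character.
With a single group, `findall` returns only what that group captured — 1 item.

['g4figuiopg']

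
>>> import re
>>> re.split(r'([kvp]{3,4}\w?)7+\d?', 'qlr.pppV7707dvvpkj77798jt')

['qlr.', 'pppV', '7d', 'vvpkj', '8jt']

This matches 3 to 4 of one of [kvp], then optionally a word character (captured); then one or more of a literal '7', then optionally a digit.
Matches to split on: at [4:11] → 'pppV770'; at [13:22] → 'vvpkj7779'.
Because the pattern has a capturing group, `split` also inserts each captured text between the pieces.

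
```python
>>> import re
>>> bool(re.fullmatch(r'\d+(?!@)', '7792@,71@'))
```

The negative lookahead/lookbehind blocks any match where the forbidden context is present.
`fullmatch` succeeds only if the pattern covers the string from start to end.
Here the pattern can't cover the whole string, so the call returns None, and `bool(None)` is False.

False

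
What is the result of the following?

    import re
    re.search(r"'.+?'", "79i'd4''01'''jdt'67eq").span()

(3, 7)

Lazy quantifiers expand one character at a time until the remainder of the pattern can match.
`re.search` tries every starting position until one works.
The match spans [3:7] → "'d4'".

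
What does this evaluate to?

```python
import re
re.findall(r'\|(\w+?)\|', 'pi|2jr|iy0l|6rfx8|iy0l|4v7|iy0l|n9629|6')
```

['2jr', '6rfx8', '4v7', 'n9629']

Scanning left to right: at [2:7] match '|2jr|', group 1 = '2jr'; at [11:18] match '|6rfx8|', group 1 = '6rfx8'; at [22:27] match '|4v7|', group 1 = '4v7'; at [31:38] match '|n9629|', group 1 = 'n9629'.
`findall` collects group 1 from each match (4 total).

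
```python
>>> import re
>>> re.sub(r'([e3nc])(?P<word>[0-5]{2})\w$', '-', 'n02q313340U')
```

Pattern: one of [e3nc] (captured); then exactly 2 of a character in [0-5] (captured as 'word'); then a word character; then anchored at the end.
Matches: at [7:11] → '340U'.
Each match is replaced by '-'.

'n02q313-'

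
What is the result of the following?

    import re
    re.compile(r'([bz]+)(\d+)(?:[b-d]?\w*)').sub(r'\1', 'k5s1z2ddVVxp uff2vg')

'k5s1z uff2vg'

This matches one or more of one of [bz] (captured); then one or more of a digit (captured); then optionally a character in [b-d], then zero or more of a word character (non-capturing group).
Matches: at [4:12] → 'z2ddVVxp'.
The replacement refers to a captured group, so each match is rewritten using its own captured text.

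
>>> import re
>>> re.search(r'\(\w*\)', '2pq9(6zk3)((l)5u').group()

`re.search` scans for the first position where the pattern succeeds.
The match spans [4:10] → '(6zk3)'.

'(6zk3)'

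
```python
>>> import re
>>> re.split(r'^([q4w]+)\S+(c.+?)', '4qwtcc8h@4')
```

['', '4qw', 'c8', 'h@4']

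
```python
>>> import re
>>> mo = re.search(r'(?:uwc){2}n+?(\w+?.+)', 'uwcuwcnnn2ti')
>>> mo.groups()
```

('nn2ti',)

The match spans [0:12] → 'uwcuwcnnn2ti'.
Captured: group 1 = 'nn2ti'.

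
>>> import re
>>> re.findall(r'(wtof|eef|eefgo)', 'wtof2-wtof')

['wtof', 'wtof']

With a single group, `findall` returns only what that group captured — 2 items.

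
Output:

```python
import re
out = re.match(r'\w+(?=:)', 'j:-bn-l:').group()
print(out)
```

j

The positive lookaround only admits positions where the adjacent text matches; those characters stay outside the span.
`re.match` only tries the pattern at the start of the string.
The match spans [0:1] → 'j'.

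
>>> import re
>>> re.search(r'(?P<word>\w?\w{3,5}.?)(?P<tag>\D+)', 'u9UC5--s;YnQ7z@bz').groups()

The match spans [0:12] → 'u9UC5--s;YnQ'.
Captured: group 1 = 'u9UC5-', group 2 = '-s;YnQ'.

('u9UC5-', '-s;YnQ')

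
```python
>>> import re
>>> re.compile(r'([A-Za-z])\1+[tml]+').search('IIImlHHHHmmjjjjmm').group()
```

'IIIml'

The backreference `\1` re-matches whatever the first group consumed, character for character.
The match spans [0:5] → 'IIIml'.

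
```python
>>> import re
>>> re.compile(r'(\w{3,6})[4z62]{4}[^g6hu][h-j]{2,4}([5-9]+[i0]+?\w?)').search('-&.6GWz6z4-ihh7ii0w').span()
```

Pattern: 3 to 6 of a word character (captured); then exactly 4 of one of [4z62], then any character except [g6hu], then 2 to 4 of a character in [h-j]; then one or more of a character in [5-9], then one or more of one of [i0] (lazy), then optionally a word character (captured).
Lazy quantifiers expand one character at a time until the remainder of the pattern can match.
`re.search` tries every starting position until one works.
The match spans [3:17] → '6GWz6z4-ihh7ii'.
Captured: group 1 = '6GW', group 2 = '7ii'.

(3, 17)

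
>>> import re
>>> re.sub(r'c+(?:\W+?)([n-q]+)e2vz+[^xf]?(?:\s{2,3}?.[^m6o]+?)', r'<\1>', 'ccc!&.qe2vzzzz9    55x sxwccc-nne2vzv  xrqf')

'<q>55x sxw<nn>qf'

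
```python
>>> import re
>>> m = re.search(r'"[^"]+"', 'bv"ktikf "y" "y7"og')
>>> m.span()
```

`re.search` scans for the first position where the pattern succeeds.
The match spans [2:10] → '"ktikf "'.

(2, 10)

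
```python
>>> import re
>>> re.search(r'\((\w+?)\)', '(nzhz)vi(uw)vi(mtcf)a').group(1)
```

'nzhz'

`re.search` tries every starting position until one works.
The match spans [0:6] → '(nzhz)'.
Captured: group 1 = 'nzhz'.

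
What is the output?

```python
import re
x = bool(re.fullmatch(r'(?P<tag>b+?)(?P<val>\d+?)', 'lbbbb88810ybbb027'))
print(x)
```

False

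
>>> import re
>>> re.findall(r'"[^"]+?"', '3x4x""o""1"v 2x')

With no groups in the pattern, `findall` gives back each whole match — 2 here.

['"o"', '"1"']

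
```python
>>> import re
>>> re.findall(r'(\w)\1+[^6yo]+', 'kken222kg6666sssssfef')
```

After group 1 captures some text, `\1` only succeeds where that same text appears again.
Matches: at [0:9] match 'kken222kg', group 1 = 'k'; at [9:21] match '6666sssssfef', group 1 = '6'.
`findall` collects group 1 from each match (2 total).

['k', '6']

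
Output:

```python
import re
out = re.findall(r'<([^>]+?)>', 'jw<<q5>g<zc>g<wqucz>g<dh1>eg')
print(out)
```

['<q5', 'zc', 'wqucz', 'dh1']

Because there's exactly one group, `findall` drops the full match and keeps group 1 from each hit.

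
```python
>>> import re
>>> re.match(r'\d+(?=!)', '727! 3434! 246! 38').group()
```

'727'

Lookahead/lookbehind check context without consuming it, so the matched span excludes the asserted characters.
`re.match` won't scan ahead — the pattern has to work from the very first character.
The match spans [0:3] → '727'.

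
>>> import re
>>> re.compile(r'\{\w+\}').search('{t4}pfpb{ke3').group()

'{t4}'

The match spans [0:4] → '{t4}'.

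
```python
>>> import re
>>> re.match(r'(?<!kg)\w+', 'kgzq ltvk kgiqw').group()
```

'kgzq'

A negative assertion filters positions out without eating any characters.
`re.match` only tries the pattern at the start of the string.
The match spans [0:4] → 'kgzq'.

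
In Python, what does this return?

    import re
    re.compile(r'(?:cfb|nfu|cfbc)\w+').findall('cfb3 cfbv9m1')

['cfb3', 'cfbv9m1']

No capturing groups, so `findall` returns the 2 full match strings.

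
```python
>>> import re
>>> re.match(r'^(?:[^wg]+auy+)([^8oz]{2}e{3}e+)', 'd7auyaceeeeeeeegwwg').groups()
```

('aceeeeeeee',)

The match spans [0:15] → 'd7auyaceeeeeeee'.
Captured: group 1 = 'aceeeeeeee'.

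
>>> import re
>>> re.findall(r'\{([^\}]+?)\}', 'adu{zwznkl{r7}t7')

Because there's exactly one group, `findall` drops the full match and keeps group 1 from the one hit.

['zwznkl{r7']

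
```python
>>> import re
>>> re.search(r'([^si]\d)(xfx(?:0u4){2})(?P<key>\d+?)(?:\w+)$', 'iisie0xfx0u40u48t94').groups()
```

('e0', 'xfx0u40u4', '8')

The match spans [4:19] → 'e0xfx0u40u48t94'.
Captured: group 1 = 'e0', group 2 = 'xfx0u40u4', group 3 = '8'.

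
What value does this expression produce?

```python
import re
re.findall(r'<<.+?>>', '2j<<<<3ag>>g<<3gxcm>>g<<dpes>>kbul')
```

`findall` yields the raw match text (3 of them) because the pattern has no groups.

['<<<<3ag>>', '<<3gxcm>>', '<<dpes>>']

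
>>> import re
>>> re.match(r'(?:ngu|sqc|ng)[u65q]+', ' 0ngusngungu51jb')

None

With `match`, the pattern is implicitly anchored at the beginning.
Here position 0 doesn't satisfy it, so the call returns None.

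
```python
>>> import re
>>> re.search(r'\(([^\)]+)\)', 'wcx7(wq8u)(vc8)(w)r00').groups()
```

('wq8u',)

The match spans [4:10] → '(wq8u)'.
Captured: group 1 = 'wq8u'.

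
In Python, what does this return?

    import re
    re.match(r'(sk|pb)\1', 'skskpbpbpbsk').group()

'sksk'

`\1` has to match the exact text group 1 already captured.
`re.match` only tries the pattern at the start of the string.
The match spans [0:4] → 'sksk'.
Captured: group 1 = 'sk'.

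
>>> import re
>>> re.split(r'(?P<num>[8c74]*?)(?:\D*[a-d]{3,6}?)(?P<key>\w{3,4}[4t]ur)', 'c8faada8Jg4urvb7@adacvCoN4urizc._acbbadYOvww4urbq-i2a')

The pattern matches zero or more of one of [8c74] (lazy) (captured as 'num'); then zero or more of a non-digit, then 3 to 6 of a character in [a-d] (lazy) (non-capturing group); then 3 to 4 of a word character, then one of [4t], then the literal 'ur' (captured as 'key').
The group in the pattern means `split` returns the separators' captures alongside the pieces.

['', 'c8', '8Jg4ur', 'vb', '7', 'vCoN4ur', 'izc._acbbadYOvww4urbq-i2a']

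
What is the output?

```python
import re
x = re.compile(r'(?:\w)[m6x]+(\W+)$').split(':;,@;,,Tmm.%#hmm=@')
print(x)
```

[':;,@;,,Tmm.%#', '=@', '']

With a capturing group present, the delimiter's captured portion is kept in the result list.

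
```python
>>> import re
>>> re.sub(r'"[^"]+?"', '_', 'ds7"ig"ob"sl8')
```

`sub` substitutes '_' at each match site.

'ds7_ob"sl8'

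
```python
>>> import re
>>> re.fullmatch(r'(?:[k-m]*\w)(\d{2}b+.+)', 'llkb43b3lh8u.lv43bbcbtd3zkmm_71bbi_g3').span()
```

(0, 37)

The pattern matches zero or more of a character in [k-m], then a word character (non-capturing group); then exactly 2 of a digit, then one or more of the literal 'b', then one or more of any character (captured).
`fullmatch` succeeds only if the pattern covers the string from start to end.
The match spans [0:37] → 'llkb43b3lh8u.lv43bbcbtd3zkmm_71bbi_g3'.
Captured: group 1 = '43b3lh8u.lv43bbcbtd3zkmm_71bbi_g3'.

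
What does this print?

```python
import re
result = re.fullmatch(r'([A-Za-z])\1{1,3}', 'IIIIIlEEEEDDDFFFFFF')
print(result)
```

`\1` has to match the exact text group 1 already captured.
`fullmatch` succeeds only if the pattern covers the string from start to end.
Here there's no way to consume every character, so the call returns None.

None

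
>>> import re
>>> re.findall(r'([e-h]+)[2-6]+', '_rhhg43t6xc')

Pattern: one or more of a character in [e-h] (captured); then one or more of a character in [2-6].
Matches: at [2:7] match 'hhg43', group 1 = 'hhg'.
`findall` collects group 1 from the one match (1 total).

['hhg']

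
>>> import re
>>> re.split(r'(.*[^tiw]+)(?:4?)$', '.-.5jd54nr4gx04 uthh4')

This matches zero or more of any character, then one or more of any character except [tiw] (captured); then optionally a literal '4' (non-capturing group); then anchored at the end.
Matches to split on: at [0:21] → '.-.5jd54nr4gx04 uthh4'.
With a capturing group present, the delimiter's captured portion is kept in the result list.

['', '.-.5jd54nr4gx04 uthh4', '']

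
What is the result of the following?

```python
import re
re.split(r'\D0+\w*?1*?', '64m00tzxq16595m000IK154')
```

This matches a non-digit, then one or more of the literal '0'; then zero or more of a word character (lazy), then zero or more of the literal '1' (lazy).
Because the quantifier is non-greedy, it stops expanding at the earliest point where the rest of the pattern can succeed.
Matches to split on: at [2:5] → 'm00'; at [14:18] → 'm000'.
`split` removes every match and returns the 3 fragments in between.

['64', 'tzxq16595', 'IK154']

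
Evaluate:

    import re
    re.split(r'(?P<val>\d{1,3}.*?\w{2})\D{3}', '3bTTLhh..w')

Lazy quantifiers expand one character at a time until the remainder of the pattern can match.
Because the pattern has a capturing group, `split` also inserts each captured text between the pieces.

['', '3bT', 'h..w']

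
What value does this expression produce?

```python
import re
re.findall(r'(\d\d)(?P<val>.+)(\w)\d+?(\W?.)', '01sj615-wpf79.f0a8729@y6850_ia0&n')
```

[('01', 'sj615-wpf79.f0a8729@y6850_i', 'a', '&n')]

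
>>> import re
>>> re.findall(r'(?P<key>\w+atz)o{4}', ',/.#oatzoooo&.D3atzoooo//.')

Because there's exactly one group, `findall` drops the full match and keeps group 1 from each hit.

['oatz', 'D3atz']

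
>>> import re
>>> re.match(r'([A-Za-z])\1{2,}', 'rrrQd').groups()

The match spans [0:3] → 'rrr'.
Captured: group 1 = 'r'.

('r',)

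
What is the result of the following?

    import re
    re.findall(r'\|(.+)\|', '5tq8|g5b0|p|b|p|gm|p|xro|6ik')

`findall` collects group 1 from the one match (1 total).

['g5b0|p|b|p|gm|p|xro']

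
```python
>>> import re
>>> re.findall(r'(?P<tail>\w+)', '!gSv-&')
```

['gSv']

Because there's exactly one group, `findall` drops the full match and keeps group 1 from the one hit.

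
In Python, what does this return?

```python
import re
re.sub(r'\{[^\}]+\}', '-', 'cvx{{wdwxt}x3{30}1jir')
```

'cvx-x3-1jir'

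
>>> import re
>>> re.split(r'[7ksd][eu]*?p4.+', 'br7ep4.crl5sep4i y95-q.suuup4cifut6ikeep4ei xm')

Pattern: one of [7ksd], then zero or more of one of [eu] (lazy), then the literal 'p4'; then one or more of any character.
Matches to split on: at [2:46] → '7ep4.crl5sep4i y95-q.suuup4cifut6ikeep4ei xm'.
Each match becomes a cut point; 2 segments remain.

['br', '']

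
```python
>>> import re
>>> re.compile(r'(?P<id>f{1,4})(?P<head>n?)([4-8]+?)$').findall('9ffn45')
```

[('ff', 'n', '45')]

This matches 1 to 4 of a literal 'f' (captured as 'id'); then optionally a literal 'n' (captured as 'head'); then one or more of a character in [4-8] (lazy) (captured); then anchored at the end.
Multiple groups make `findall` return tuples — one 3-tuple for the one match.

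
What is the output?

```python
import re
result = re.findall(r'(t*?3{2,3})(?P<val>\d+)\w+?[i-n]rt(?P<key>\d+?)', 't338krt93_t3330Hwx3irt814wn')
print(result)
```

[('t33', '8', '8')]

Pattern: zero or more of a literal 't' (lazy), then 2 to 3 of a literal '3' (captured); then one or more of a digit (captured as 'val'); then one or more of a word character (lazy), then a character in [i-n], then the literal 'rt'; then one or more of a digit (lazy) (captured as 'key').
The `?` after the quantifier makes it lazy — it takes as little as possible before letting the rest of the pattern try.
Walking the string: at [0:23] match 't338krt93_t3330Hwx3irt8', groups = ('t33', '8', '8').
Multiple groups make `findall` return tuples — one 3-tuple for the one match.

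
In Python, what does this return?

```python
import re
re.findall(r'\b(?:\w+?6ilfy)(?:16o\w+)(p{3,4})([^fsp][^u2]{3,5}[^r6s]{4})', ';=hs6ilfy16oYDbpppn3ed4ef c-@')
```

Pattern: a word boundary (`\b`, zero-width); then one or more of a word character (lazy), then the literal '6i', then the literal 'lfy' (non-capturing group); then the literal '16o', then one or more of a word character (non-capturing group); then 3 to 4 of a literal 'p' (captured); then any character except [fsp], then 3 to 5 of any character except [u2], then exactly 4 of any character except [r6s] (captured).
Scanning left to right: at [2:28] match 'hs6ilfy16oYDbpppn3ed4ef c-', groups = ('ppp', 'n3ed4ef c-').
Multiple groups make `findall` return tuples — one 2-tuple for the one match.

[('ppp', 'n3ed4ef c-')]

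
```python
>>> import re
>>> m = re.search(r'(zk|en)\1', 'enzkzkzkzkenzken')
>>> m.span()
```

The backreference `\1` re-matches whatever the first group consumed, character for character.
`re.search` tries every starting position until one works.
The match spans [2:6] → 'zkzk'.
Captured: group 1 = 'zk'.

(2, 6)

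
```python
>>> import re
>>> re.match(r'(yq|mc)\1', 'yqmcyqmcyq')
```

`re.match` won't scan ahead — the pattern has to work from the very first character.
Here position 0 doesn't satisfy it, so the call returns None.

None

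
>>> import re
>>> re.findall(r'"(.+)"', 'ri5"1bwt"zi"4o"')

['1bwt"zi"4o']

`findall` collects group 1 from the one match (1 total).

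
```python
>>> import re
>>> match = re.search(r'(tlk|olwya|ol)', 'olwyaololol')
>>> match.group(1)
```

'olwya'

Alternation tries branches left to right and keeps the first one that lets the overall match succeed at that position.
`re.search` tries every starting position until one works.
The match spans [0:5] → 'olwya'.
Captured: group 1 = 'olwya'.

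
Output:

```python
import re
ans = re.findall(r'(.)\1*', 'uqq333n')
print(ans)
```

['u', 'q', '3', 'n']

The backreference `\1` re-matches whatever the first group consumed, character for character.
`findall` collects group 1 from each match (4 total).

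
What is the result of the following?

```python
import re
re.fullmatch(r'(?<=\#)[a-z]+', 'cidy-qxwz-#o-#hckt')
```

`fullmatch` succeeds only if the pattern covers the string from start to end.
Here the string isn't matched end-to-end, so the call returns None.

None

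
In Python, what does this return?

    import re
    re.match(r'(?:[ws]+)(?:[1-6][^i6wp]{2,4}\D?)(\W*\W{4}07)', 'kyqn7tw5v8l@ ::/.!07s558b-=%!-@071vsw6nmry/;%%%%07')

None

`re.match` won't scan ahead — the pattern has to work from the very first character.
Here position 0 doesn't satisfy it, so the call returns None.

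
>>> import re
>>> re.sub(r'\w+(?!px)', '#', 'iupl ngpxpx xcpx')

'# # #'

Because the assertion is negative and zero-width, positions next to the forbidden text are skipped.
Matches: at [0:4] → 'iupl'; at [5:11] → 'ngpxpx'; at [12:16] → 'xcpx'.
Every occurrence is swapped for '#'.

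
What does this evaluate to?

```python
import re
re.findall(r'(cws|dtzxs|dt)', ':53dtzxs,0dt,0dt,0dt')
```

Alternation isn't longest-match — the leftmost alternative that fits at this position is chosen.
Walking the string: at [3:8] match 'dtzxs', group 1 = 'dtzxs'; at [10:12] match 'dt', group 1 = 'dt'; at [14:16] match 'dt', group 1 = 'dt'; at [18:20] match 'dt', group 1 = 'dt'.
With a single group, `findall` returns only what that group captured — 4 items.

['dtzxs', 'dt', 'dt', 'dt']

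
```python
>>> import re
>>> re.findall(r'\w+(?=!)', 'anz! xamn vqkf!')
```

['anz', 'vqkf']

The `(?=…)`/`(?<=…)` assertion just peeks at neighbouring text; it doesn't advance the match position.
Matches: at [0:3] → 'anz'; at [10:14] → 'vqkf'.
With no groups in the pattern, `findall` gives back each whole match — 2 here.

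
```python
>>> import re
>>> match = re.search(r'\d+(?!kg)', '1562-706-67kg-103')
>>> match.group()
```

'1562'

The negative lookaround is zero-width — it rules out positions where the adjacent text would match, without consuming anything.
Unlike `match`, `search` isn't anchored — it looks for the pattern anywhere in the string.
The match spans [0:4] → '1562'.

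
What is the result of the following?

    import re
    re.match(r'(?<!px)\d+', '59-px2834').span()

(0, 2)

`re.match` only tries the pattern at the start of the string.
The match spans [0:2] → '59'.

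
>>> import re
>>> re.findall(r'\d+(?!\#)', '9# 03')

['03']

`(?!…)`/`(?<!…)` only lets a position through if the neighbouring text does NOT match; no characters are consumed.
Since nothing is captured, `findall` lists the 1 matched substring directly.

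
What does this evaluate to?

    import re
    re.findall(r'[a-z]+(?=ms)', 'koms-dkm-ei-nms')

['ko', 'n']

Lookahead/lookbehind check context without consuming it, so the matched span excludes the asserted characters.
Matches: at [0:2] → 'ko'; at [12:13] → 'n'.
No capturing groups, so `findall` returns the 2 full match strings.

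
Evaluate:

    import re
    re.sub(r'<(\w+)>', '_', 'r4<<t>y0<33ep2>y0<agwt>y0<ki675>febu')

'r4<_y0_y0_y0_febu'

Matches: at [3:6] → '<t>'; at [8:15] → '<33ep2>'; at [17:23] → '<agwt>'; at [25:32] → '<ki675>'.
Each match is replaced by '_'.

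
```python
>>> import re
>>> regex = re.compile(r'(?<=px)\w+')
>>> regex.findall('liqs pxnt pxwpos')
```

Because the assertion is zero-width, the text it checks is not consumed and won't appear in the result.
Matches: at [7:9] → 'nt'; at [12:16] → 'wpos'.
No capturing groups, so `findall` returns the 2 full match strings.

['nt', 'wpos']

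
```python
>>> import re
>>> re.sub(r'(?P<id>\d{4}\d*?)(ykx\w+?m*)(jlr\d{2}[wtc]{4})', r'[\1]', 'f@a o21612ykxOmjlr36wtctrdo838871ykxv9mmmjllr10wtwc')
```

The pattern matches exactly 4 of a digit, then zero or more of a digit (lazy) (captured as 'id'); then the literal 'ykx', then one or more of a word character (lazy), then zero or more of the literal 'm' (captured); then the literal 'jlr', then exactly 2 of a digit, then exactly 4 of one of [wtc] (captured).
Matches: at [5:24] → '21612ykxOmjlr36wtct'.
Each match is replaced using the text its own group 1 captured.

'f@a o[21612]rdo838871ykxv9mmmjllr10wtwc'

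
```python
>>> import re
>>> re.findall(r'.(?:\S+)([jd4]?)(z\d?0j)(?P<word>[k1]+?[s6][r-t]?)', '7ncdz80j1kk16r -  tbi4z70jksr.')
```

This matches any character; then one or more of a non-whitespace character (non-capturing group); then optionally one of [jd4] (captured); then the literal 'z', then optionally a digit, then the literal '0j' (captured); then one or more of one of [k1] (lazy), then one of [s6], then optionally a character in [r-t] (captured as 'word').
Walking the string: at [0:14] match '7ncdz80j1kk16r', groups = ('', 'z80j', '1kk16r'); at [17:29] match ' tbi4z70jksr', groups = ('', 'z70j', 'ksr').
`findall` packs the 3 group values into a tuple for every match.

[('', 'z80j', '1kk16r'), ('', 'z70j', 'ksr')]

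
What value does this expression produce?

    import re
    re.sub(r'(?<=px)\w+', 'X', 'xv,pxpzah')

Because the assertion is zero-width, the text it checks is not consumed and won't appear in the result.
Matches: at [5:9] → 'pzah'.
Every occurrence is swapped for 'X'.

'xv,pxX'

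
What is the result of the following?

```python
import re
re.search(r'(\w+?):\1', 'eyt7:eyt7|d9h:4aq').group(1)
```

'eyt7'

A backreference is literal: `\1` must see the identical characters the first group matched.
`re.search` scans for the first position where the pattern succeeds.
The match spans [0:9] → 'eyt7:eyt7'.
Captured: group 1 = 'eyt7'.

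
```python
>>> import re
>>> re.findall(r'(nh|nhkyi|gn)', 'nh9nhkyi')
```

`|` is ordered: at each position the engine commits to the first alternative that works.
Walking the string: at [0:2] match 'nh', group 1 = 'nh'; at [3:5] match 'nh', group 1 = 'nh'.
Because there's exactly one group, `findall` drops the full match and keeps group 1 from each hit.

['nh', 'nh']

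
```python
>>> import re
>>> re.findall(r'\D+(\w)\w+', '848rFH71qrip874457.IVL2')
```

['7', 'L']

The pattern matches one or more of a non-digit; then a word character (captured); then one or more of a word character.
Scanning left to right: at [3:18] match 'rFH71qrip874457', group 1 = '7'; at [18:23] match '.IVL2', group 1 = 'L'.
`findall` collects group 1 from each match (2 total).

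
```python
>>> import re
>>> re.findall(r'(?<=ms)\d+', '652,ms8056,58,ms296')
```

['8056', '296']

The `(?=…)`/`(?<=…)` assertion just peeks at neighbouring text; it doesn't advance the match position.
Since nothing is captured, `findall` lists the 2 matched substrings directly.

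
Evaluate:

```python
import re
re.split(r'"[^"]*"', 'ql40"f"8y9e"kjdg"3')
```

['ql40', '8y9e', '3']

Matches to split on: at [4:7] → '"f"'; at [11:17] → '"kjdg"'.
Splitting on the pattern gives 3 pieces.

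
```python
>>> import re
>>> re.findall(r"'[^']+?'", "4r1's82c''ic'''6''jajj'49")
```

["'s82c'", "'ic'", "'6'", "'jajj'"]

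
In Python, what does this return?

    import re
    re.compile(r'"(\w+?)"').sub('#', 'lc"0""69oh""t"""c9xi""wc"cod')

Matches: at [2:5] → '"0"'; at [5:11] → '"69oh"'; at [11:14] → '"t"'; at [15:21] → '"c9xi"'; at [21:25] → '"wc"'.
Every occurrence is swapped for '#'.

'lc###"##cod'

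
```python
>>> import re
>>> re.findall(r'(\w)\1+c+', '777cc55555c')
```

After group 1 captures some text, `\1` only succeeds where that same text appears again.
One capturing group, so `findall` returns just the captured substring from each match — 2 in all.

['7', '5']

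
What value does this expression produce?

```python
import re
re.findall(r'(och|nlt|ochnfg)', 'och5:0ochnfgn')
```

['och', 'och']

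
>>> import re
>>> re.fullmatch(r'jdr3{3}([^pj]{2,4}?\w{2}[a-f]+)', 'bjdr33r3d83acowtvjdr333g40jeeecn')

None

Pattern: the literal 'jdr', then exactly 3 of the literal '3'; then 2 to 4 of any character except [pj] (lazy), then exactly 2 of a word character, then one or more of a character in [a-f] (captured).
For `fullmatch`, every character of the input must be accounted for by the pattern.
Here the string isn't matched end-to-end, so the call returns None.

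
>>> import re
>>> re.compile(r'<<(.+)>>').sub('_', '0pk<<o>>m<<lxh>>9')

'0pk_9'

Matches: at [3:16] → '<<o>>m<<lxh>>'.
Each match is replaced by '_'.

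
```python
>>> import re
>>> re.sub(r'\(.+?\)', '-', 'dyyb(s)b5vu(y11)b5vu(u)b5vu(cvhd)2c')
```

'dyyb-b5vu-b5vu-b5vu-2c'

The `?` after the quantifier makes it lazy — it takes as little as possible before letting the rest of the pattern try.
Matches: at [4:7] → '(s)'; at [11:16] → '(y11)'; at [20:23] → '(u)'; at [27:33] → '(cvhd)'.
Each match is replaced by '-'.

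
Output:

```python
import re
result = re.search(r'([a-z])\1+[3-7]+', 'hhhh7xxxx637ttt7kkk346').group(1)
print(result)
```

After group 1 captures some text, `\1` only succeeds where that same text appears again.
`re.search` scans for the first position where the pattern succeeds.
The match spans [0:5] → 'hhhh7'.
Captured: group 1 = 'h'.

h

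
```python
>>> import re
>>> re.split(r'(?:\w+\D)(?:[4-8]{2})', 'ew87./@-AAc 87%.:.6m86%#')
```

The pattern matches one or more of a word character, then a non-digit (non-capturing group); then exactly 2 of a character in [4-8] (non-capturing group).
Each match becomes a cut point; 4 segments remain.

['', './@-', '%.:.', '%#']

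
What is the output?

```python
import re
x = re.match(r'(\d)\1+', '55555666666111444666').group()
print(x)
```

55555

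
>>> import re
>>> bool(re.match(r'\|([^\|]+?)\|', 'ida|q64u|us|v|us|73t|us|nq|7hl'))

False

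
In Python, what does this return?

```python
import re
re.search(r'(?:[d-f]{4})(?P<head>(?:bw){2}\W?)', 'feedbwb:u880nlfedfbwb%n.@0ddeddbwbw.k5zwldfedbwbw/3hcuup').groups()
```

The pattern matches exactly 4 of a character in [d-f] (non-capturing group); then the literal 'bw' repeated 2 times, then optionally a non-word character (captured as 'head').
`re.search` tries every starting position until one works.
The match spans [27:36] → 'deddbwbw.'.
Captured: group 1 = 'bwbw.'.

('bwbw.',)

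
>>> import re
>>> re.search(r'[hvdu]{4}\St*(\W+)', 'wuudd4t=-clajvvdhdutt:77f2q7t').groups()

The match spans [1:9] → 'uudd4t=-'.
Captured: group 1 = '=-'.

('=-',)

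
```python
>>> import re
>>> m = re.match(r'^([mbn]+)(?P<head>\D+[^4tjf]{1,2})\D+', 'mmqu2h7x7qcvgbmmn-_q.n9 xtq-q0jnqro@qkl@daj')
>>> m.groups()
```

('mm', 'qu2')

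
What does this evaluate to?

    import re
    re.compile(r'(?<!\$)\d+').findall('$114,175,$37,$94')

['14', '175', '7', '4']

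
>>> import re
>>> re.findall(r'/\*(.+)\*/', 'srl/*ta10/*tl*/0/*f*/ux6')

['ta10/*tl*/0/*f']

With a single group, `findall` returns only what that group captured — 1 item.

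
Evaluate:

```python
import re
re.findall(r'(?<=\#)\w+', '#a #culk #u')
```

The positive lookaround only admits positions where the adjacent text matches; those characters stay outside the span.
Matches: at [1:2] → 'a'; at [4:8] → 'culk'; at [10:11] → 'u'.
`findall` yields the raw match text (3 of them) because the pattern has no groups.

['a', 'culk', 'u']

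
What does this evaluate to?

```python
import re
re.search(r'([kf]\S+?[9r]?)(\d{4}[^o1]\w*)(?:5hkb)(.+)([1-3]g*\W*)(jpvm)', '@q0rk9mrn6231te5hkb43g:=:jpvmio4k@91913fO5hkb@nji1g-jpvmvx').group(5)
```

'jpvm'

This matches one of [kf], then one or more of a non-whitespace character (lazy), then optionally one of [9r] (captured); then exactly 4 of a digit, then any character except [o1], then zero or more of a word character (captured); then the literal '5h', then the literal 'kb' (non-capturing group); then one or more of any character (captured); then a character in [1-3], then zero or more of the literal 'g', then zero or more of a non-word character (captured); then a literal 'j', then the literal 'pvm' (captured).
Unlike `match`, `search` isn't anchored — it looks for the pattern anywhere in the string.
The match spans [4:56] → 'k9mrn6231te5hkb43g:=:jpvmio4k@91913fO5hkb@nji1g-jpvm'.
Captured: group 1 = 'k9mrn', group 2 = '6231te', group 3 = '43g:=:jpvmio4k@91913fO5hkb@nji', group 4 = '1g-', group 5 = 'jpvm'.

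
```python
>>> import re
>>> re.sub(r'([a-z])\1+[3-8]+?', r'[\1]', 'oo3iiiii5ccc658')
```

'[o][i][c]58'

A backreference is literal: `\1` must see the identical characters the first group matched.
Each match is replaced using the text its own group 1 captured.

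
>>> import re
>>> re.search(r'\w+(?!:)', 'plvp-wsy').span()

The negative lookaround is zero-width — it rules out positions where the adjacent text would match, without consuming anything.
`re.search` scans for the first position where the pattern succeeds.
The match spans [0:4] → 'plvp'.

(0, 4)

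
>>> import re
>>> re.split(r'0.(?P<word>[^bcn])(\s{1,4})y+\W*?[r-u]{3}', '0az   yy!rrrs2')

The pattern matches the literal '0', then any character; then any character except [bcn] (captured as 'word'); then 1 to 4 of whitespace (captured); then one or more of the literal 'y', then zero or more of a non-word character (lazy), then exactly 3 of a character in [r-u].
Matches to split on: at [0:12] → '0az   yy!rrr'.
`re.split` interleaves the captured-group text with the surrounding fragments.

['', 'z', '   ', 's2']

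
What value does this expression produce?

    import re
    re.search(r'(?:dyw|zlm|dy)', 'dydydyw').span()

`re.search` scans for the first position where the pattern succeeds.
The match spans [0:2] → 'dy'.

(0, 2)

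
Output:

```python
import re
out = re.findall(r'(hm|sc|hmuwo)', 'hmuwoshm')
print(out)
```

['hm', 'hm']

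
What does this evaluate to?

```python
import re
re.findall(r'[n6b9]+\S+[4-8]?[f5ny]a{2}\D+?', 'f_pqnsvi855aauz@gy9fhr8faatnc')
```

['nsvi855aauz@gy9fhr8faat']

Since nothing is captured, `findall` lists the 1 matched substring directly.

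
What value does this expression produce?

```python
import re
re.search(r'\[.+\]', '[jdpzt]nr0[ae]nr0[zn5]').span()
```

Unlike `match`, `search` isn't anchored — it looks for the pattern anywhere in the string.
The match spans [0:22] → '[jdpzt]nr0[ae]nr0[zn5]'.

(0, 22)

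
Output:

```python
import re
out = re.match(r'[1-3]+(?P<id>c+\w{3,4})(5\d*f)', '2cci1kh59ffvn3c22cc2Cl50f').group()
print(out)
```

2cci1kh59f

This matches one or more of a character in [1-3]; then one or more of a literal 'c', then 3 to 4 of a word character (captured as 'id'); then the literal '5', then zero or more of a digit, then the literal 'f' (captured).
`re.match` only tries the pattern at the start of the string.
The match spans [0:10] → '2cci1kh59f'.
Captured: group 1 = 'cci1kh', group 2 = '59f'.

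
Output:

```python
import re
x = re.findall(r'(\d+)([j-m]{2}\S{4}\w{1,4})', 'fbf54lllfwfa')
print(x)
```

[('54', 'lllfwfa')]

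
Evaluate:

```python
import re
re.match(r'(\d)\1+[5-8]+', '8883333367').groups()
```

The backreference `\1` re-matches whatever the first group consumed, character for character.
`re.match` only tries the pattern at the start of the string.
The match spans [0:3] → '888'.
Captured: group 1 = '8'.

('8',)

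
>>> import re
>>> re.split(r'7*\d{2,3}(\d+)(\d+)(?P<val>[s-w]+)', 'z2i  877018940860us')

['z2i  ', '01894086', '0', 'us', '']

This matches zero or more of the literal '7', then 2 to 3 of a digit; then one or more of a digit (captured); then one or more of a digit (captured); then one or more of a character in [s-w] (captured as 'val').
With a capturing group present, the delimiter's captured portion is kept in the result list.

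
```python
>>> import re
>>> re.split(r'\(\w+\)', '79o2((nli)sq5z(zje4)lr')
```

Matches to split on: at [5:10] → '(nli)'; at [14:20] → '(zje4)'.
Each match becomes a cut point; 3 segments remain.

['79o2(', 'sq5z', 'lr']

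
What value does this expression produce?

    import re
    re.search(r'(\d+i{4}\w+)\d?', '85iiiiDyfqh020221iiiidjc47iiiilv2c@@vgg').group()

The match spans [0:34] → '85iiiiDyfqh020221iiiidjc47iiiilv2c'.

'85iiiiDyfqh020221iiiidjc47iiiilv2c'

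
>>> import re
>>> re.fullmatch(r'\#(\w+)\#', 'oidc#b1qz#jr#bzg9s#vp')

`re.fullmatch` requires the pattern to consume the entire string.
Here the pattern can't cover the whole string, so the call returns None.

None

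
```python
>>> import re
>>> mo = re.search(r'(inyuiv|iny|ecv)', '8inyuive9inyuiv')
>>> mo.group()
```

Alternation tries branches left to right and keeps the first one that lets the overall match succeed at that position.
`re.search` tries every starting position until one works.
The match spans [1:7] → 'inyuiv'.
Captured: group 1 = 'inyuiv'.

'inyuiv'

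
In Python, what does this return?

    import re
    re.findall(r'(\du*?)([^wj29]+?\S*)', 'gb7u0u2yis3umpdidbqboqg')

A `+?`/`*?`/`{m,n}?` starts at its minimum and grows only as far as needed for what follows to match.
`findall` packs the 2 group values into a tuple for every match.

[('7', 'u0u2yis3umpdidbqboqg')]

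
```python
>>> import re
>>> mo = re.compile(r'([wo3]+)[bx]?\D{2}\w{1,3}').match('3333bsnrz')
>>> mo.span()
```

(0, 9)

`match` is anchored at position 0; if the pattern doesn't fit there, it returns None.
The match spans [0:9] → '3333bsnrz'.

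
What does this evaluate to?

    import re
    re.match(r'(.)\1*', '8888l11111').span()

(0, 4)

`\1` is not a pattern — it's the concrete string captured by group 1, re-applied verbatim.
With `match`, the pattern is implicitly anchored at the beginning.
The match spans [0:4] → '8888'.
Captured: group 1 = '8'.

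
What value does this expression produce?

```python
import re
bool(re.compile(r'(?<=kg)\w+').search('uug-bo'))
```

The `(?=…)`/`(?<=…)` assertion just peeks at neighbouring text; it doesn't advance the match position.
Here the pattern never matches, so the call returns None, and `bool(None)` is False.

False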